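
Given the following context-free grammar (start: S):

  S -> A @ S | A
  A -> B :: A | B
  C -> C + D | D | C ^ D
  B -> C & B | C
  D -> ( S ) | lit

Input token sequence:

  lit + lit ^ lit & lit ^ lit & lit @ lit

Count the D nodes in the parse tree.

7

[S [A [B [C [C [C [D lit]] + [D lit]] ^ [D lit]] & [B [C [C [D lit]] ^ [D lit]] & [B [C [D lit]]]]]] @ [S [A [B [C [D lit]]]]]]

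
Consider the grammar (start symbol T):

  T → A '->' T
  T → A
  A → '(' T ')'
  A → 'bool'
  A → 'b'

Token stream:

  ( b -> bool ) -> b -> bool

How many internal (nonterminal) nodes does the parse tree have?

[T [A ( [T [A b] -> [T [A bool]]] )] -> [T [A b] -> [T [A bool]]]]

10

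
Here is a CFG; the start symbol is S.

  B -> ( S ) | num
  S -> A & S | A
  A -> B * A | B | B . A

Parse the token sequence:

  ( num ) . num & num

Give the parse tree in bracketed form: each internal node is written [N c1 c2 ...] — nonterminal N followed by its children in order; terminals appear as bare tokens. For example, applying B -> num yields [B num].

S
A & S
B . A & S
( S ) . A & S
( A ) . A & S
( B ) . A & S
( num ) . A & S
( num ) . B & S
( num ) . num & S
( num ) . num & A
( num ) . num & B
( num ) . num & num

[S [A [B ( [S [A [B num]]] )] . [A [B num]]] & [S [A [B num]]]]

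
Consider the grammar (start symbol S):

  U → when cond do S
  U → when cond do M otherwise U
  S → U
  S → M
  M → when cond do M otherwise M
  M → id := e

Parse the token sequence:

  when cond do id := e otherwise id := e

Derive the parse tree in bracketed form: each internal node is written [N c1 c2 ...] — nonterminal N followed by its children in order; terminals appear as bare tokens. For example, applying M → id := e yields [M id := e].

[S [M when cond do [M id := e] otherwise [M id := e]]]

S
M
when cond do M otherwise M
when cond do id := e otherwise M
when cond do id := e otherwise id := e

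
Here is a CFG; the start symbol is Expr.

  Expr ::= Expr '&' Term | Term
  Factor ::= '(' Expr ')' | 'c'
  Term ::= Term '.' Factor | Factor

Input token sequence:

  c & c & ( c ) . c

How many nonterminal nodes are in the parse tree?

14

[Expr [Expr [Expr [Term [Factor c]]] & [Term [Factor c]]] & [Term [Term [Factor ( [Expr [Term [Factor c]]] )]] . [Factor c]]]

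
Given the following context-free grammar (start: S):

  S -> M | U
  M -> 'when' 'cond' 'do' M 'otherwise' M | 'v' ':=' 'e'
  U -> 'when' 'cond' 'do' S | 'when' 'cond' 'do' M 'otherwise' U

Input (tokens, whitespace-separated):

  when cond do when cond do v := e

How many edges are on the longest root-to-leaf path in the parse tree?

[S [U when cond do [S [U when cond do [S [M v := e]]]]]]

6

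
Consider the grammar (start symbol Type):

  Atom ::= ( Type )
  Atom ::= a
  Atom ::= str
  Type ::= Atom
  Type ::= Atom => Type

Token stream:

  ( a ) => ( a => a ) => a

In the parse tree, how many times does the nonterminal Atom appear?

[Type [Atom ( [Type [Atom a]] )] => [Type [Atom ( [Type [Atom a] => [Type [Atom a]]] )] => [Type [Atom a]]]]

6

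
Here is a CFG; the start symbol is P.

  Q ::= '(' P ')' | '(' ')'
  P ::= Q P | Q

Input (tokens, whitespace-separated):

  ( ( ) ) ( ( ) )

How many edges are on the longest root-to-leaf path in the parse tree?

[P [Q ( [P [Q ( )]] )] [P [Q ( [P [Q ( )]] )]]]

5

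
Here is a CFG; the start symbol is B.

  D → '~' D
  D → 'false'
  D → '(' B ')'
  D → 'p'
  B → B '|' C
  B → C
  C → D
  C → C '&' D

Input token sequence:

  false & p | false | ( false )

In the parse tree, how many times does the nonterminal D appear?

5

[B [B [B [C [C [D false]] & [D p]]] | [C [D false]]] | [C [D ( [B [C [D false]]] )]]]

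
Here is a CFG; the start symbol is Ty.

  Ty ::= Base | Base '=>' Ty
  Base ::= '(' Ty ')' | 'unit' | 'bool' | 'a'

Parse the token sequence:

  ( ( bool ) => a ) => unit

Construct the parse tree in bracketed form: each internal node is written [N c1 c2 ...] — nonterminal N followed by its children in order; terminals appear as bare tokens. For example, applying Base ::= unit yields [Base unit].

[Ty [Base ( [Ty [Base ( [Ty [Base bool]] )] => [Ty [Base a]]] )] => [Ty [Base unit]]]

Ty
Base => Ty
( Ty ) => Ty
( Base => Ty ) => Ty
( ( Ty ) => Ty ) => Ty
( ( Base ) => Ty ) => Ty
( ( bool ) => Ty ) => Ty
( ( bool ) => Base ) => Ty
( ( bool ) => a ) => Ty
( ( bool ) => a ) => Base
( ( bool ) => a ) => unit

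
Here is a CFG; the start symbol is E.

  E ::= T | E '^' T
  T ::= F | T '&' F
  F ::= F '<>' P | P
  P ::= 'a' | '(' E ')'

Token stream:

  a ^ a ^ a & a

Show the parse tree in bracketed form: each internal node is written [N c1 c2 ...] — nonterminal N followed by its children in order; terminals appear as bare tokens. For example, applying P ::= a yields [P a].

E
E ^ T
E ^ T ^ T
T ^ T ^ T
F ^ T ^ T
P ^ T ^ T
a ^ T ^ T
a ^ F ^ T
a ^ P ^ T
a ^ a ^ T
a ^ a ^ T & F
a ^ a ^ F & F
a ^ a ^ P & F
a ^ a ^ a & F
a ^ a ^ a & P
a ^ a ^ a & a

[E [E [E [T [F [P a]]]] ^ [T [F [P a]]]] ^ [T [T [F [P a]]] & [F [P a]]]]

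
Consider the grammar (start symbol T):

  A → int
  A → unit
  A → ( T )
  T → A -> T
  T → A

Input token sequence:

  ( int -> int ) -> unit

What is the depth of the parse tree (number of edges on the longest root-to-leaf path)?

5

[T [A ( [T [A int] -> [T [A int]]] )] -> [T [A unit]]]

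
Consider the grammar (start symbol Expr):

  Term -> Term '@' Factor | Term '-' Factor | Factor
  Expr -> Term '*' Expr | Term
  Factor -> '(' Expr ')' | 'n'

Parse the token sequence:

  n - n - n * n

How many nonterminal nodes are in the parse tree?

[Expr [Term [Term [Term [Factor n]] - [Factor n]] - [Factor n]] * [Expr [Term [Factor n]]]]

10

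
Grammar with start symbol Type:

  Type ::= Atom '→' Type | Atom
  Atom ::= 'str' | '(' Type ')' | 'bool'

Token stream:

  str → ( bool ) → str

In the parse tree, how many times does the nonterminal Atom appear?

[Type [Atom str] → [Type [Atom ( [Type [Atom bool]] )] → [Type [Atom str]]]]

4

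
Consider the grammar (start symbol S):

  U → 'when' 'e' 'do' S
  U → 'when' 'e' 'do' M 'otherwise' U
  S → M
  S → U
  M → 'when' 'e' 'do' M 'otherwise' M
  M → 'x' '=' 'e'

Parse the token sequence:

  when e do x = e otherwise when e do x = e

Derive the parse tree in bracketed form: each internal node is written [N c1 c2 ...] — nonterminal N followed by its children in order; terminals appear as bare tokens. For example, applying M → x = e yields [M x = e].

[S [U when e do [M x = e] otherwise [U when e do [S [M x = e]]]]]

S
U
when e do M otherwise U
when e do x = e otherwise U
when e do x = e otherwise when e do S
when e do x = e otherwise when e do M
when e do x = e otherwise when e do x = e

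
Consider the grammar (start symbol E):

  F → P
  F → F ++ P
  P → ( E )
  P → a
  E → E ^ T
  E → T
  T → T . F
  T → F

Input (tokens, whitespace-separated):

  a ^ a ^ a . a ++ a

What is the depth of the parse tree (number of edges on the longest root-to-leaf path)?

[E [E [E [T [F [P a]]]] ^ [T [F [P a]]]] ^ [T [T [F [P a]]] . [F [F [P a]] ++ [P a]]]]

6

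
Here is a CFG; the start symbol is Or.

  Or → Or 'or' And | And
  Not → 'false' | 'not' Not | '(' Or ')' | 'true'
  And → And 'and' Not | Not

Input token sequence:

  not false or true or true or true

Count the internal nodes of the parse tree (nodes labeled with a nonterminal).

13

[Or [Or [Or [Or [And [Not not [Not false]]]] or [And [Not true]]] or [And [Not true]]] or [And [Not true]]]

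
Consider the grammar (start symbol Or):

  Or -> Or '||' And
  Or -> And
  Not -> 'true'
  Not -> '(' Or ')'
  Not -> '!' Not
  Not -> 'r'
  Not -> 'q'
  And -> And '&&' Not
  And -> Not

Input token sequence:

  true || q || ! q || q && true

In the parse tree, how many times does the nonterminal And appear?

5

[Or [Or [Or [Or [And [Not true]]] || [And [Not q]]] || [And [Not ! [Not q]]]] || [And [And [Not q]] && [Not true]]]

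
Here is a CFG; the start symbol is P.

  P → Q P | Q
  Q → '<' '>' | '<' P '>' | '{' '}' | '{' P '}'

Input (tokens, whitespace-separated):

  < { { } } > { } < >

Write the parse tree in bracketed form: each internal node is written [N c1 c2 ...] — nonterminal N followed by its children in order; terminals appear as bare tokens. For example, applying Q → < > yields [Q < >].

P
Q P
< P > P
< Q > P
< { P } > P
< { Q } > P
< { { } } > P
< { { } } > Q P
< { { } } > { } P
< { { } } > { } Q
< { { } } > { } < >

[P [Q < [P [Q { [P [Q { }]] }]] >] [P [Q { }] [P [Q < >]]]]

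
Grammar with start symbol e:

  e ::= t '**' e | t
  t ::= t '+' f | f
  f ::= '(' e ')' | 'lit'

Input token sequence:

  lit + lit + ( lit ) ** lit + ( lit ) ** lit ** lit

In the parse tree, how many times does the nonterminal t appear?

9

[e [t [t [t [f lit]] + [f lit]] + [f ( [e [t [f lit]]] )]] ** [e [t [t [f lit]] + [f ( [e [t [f lit]]] )]] ** [e [t [f lit]] ** [e [t [f lit]]]]]]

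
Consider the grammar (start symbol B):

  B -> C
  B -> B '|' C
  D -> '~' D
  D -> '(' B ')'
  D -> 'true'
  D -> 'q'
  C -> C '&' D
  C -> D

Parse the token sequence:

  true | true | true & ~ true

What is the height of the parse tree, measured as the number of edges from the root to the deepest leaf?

5

[B [B [B [C [D true]]] | [C [D true]]] | [C [C [D true]] & [D ~ [D true]]]]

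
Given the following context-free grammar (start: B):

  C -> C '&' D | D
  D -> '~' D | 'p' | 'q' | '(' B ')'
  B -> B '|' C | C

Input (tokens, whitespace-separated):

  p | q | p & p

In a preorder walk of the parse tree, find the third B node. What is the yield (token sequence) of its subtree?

[B [B [B [C [D p]]] | [C [D q]]] | [C [C [D p]] & [D p]]]

p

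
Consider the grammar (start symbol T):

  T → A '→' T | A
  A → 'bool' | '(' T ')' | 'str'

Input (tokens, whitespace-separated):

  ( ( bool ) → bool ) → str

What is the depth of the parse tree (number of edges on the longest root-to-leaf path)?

6

[T [A ( [T [A ( [T [A bool]] )] → [T [A bool]]] )] → [T [A str]]]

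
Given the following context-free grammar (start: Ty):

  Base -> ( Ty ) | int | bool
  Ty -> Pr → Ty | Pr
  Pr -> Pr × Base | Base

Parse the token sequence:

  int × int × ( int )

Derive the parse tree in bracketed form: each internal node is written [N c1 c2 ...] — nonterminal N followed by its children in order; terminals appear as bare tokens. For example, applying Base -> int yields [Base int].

[Ty [Pr [Pr [Pr [Base int]] × [Base int]] × [Base ( [Ty [Pr [Base int]]] )]]]

Ty
Pr
Pr × Base
Pr × Base × Base
Base × Base × Base
int × Base × Base
int × int × Base
int × int × ( Ty )
int × int × ( Pr )
int × int × ( Base )
int × int × ( int )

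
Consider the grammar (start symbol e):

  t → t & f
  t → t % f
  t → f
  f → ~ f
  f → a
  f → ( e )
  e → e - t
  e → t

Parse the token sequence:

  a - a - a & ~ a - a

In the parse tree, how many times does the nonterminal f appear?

6

[e [e [e [e [t [f a]]] - [t [f a]]] - [t [t [f a]] & [f ~ [f a]]]] - [t [f a]]]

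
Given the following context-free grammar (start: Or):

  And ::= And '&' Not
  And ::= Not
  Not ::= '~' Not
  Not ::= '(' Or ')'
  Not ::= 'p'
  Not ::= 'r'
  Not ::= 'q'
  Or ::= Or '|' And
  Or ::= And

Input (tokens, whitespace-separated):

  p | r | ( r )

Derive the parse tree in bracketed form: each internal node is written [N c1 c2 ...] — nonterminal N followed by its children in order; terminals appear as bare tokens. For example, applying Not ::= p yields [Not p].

[Or [Or [Or [And [Not p]]] | [And [Not r]]] | [And [Not ( [Or [And [Not r]]] )]]]

Or
Or | And
Or | And | And
And | And | And
Not | And | And
p | And | And
p | Not | And
p | r | And
p | r | Not
p | r | ( Or )
p | r | ( And )
p | r | ( Not )
p | r | ( r )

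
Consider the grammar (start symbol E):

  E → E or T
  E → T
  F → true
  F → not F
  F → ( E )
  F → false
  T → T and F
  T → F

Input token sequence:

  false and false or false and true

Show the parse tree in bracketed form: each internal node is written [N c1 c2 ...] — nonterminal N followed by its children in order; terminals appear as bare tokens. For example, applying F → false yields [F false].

[E [E [T [T [F false]] and [F false]]] or [T [T [F false]] and [F true]]]

E
E or T
T or T
T and F or T
F and F or T
false and F or T
false and false or T
false and false or T and F
false and false or F and F
false and false or false and F
false and false or false and true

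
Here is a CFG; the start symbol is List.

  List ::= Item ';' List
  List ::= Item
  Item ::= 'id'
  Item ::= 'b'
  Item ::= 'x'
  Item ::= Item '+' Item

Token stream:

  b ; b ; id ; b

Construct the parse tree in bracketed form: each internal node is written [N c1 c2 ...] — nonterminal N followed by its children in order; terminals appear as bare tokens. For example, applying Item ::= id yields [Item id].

[List [Item b] ; [List [Item b] ; [List [Item id] ; [List [Item b]]]]]

List
Item ; List
b ; List
b ; Item ; List
b ; b ; List
b ; b ; Item ; List
b ; b ; id ; List
b ; b ; id ; Item
b ; b ; id ; b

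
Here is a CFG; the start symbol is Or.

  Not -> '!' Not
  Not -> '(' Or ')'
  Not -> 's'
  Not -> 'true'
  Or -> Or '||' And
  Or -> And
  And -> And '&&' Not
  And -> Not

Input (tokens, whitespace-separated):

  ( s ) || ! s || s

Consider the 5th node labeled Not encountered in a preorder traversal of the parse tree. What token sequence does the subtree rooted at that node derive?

[Or [Or [Or [And [Not ( [Or [And [Not s]]] )]]] || [And [Not ! [Not s]]]] || [And [Not s]]]

s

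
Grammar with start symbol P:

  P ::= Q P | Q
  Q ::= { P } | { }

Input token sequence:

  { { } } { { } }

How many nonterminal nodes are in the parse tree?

[P [Q { [P [Q { }]] }] [P [Q { [P [Q { }]] }]]]

8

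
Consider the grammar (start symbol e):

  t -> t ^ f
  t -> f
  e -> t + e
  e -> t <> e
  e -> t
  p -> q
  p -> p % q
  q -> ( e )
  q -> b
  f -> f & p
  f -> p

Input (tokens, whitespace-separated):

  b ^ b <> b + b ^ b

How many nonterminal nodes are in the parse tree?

23

[e [t [t [f [p [q b]]]] ^ [f [p [q b]]]] <> [e [t [f [p [q b]]]] + [e [t [t [f [p [q b]]]] ^ [f [p [q b]]]]]]]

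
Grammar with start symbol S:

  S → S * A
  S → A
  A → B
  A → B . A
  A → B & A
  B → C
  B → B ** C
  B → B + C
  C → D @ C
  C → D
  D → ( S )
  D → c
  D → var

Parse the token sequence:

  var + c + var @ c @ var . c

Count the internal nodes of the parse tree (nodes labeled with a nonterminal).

[S [A [B [B [B [C [D var]]] + [C [D c]]] + [C [D var] @ [C [D c] @ [C [D var]]]]] . [A [B [C [D c]]]]]]

19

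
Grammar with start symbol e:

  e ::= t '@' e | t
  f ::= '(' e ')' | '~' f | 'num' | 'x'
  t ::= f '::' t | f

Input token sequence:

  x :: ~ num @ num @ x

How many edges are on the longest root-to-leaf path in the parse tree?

[e [t [f x] :: [t [f ~ [f num]]]] @ [e [t [f num]] @ [e [t [f x]]]]]

5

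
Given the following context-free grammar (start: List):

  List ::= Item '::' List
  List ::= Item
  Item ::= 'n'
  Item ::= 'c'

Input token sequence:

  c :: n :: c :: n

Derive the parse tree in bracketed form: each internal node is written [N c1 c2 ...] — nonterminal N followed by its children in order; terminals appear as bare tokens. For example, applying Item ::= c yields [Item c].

[List [Item c] :: [List [Item n] :: [List [Item c] :: [List [Item n]]]]]

List
Item :: List
c :: List
c :: Item :: List
c :: n :: List
c :: n :: Item :: List
c :: n :: c :: List
c :: n :: c :: Item
c :: n :: c :: n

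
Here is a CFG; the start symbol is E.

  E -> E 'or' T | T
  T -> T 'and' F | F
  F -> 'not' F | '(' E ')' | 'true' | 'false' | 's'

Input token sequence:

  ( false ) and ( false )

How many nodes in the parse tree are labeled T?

[E [T [T [F ( [E [T [F false]]] )]] and [F ( [E [T [F false]]] )]]]

4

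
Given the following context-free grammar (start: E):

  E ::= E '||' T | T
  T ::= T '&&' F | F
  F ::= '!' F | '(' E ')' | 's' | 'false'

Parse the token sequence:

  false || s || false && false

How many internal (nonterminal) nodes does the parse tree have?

11

[E [E [E [T [F false]]] || [T [F s]]] || [T [T [F false]] && [F false]]]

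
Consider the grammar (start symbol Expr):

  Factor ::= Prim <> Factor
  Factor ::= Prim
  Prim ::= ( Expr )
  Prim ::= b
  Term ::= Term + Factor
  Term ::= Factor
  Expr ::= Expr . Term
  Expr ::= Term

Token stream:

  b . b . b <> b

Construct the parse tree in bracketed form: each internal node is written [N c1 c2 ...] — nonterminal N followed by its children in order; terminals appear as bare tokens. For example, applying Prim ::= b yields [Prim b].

Expr
Expr . Term
Expr . Term . Term
Term . Term . Term
Factor . Term . Term
Prim . Term . Term
b . Term . Term
b . Factor . Term
b . Prim . Term
b . b . Term
b . b . Factor
b . b . Prim <> Factor
b . b . b <> Factor
b . b . b <> Prim
b . b . b <> b

[Expr [Expr [Expr [Term [Factor [Prim b]]]] . [Term [Factor [Prim b]]]] . [Term [Factor [Prim b] <> [Factor [Prim b]]]]]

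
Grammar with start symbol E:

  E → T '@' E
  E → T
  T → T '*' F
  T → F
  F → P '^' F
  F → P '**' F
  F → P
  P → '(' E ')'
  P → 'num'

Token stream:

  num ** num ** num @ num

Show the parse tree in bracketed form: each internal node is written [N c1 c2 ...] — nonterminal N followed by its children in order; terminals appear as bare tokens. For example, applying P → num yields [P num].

[E [T [F [P num] ** [F [P num] ** [F [P num]]]]] @ [E [T [F [P num]]]]]

E
T @ E
F @ E
P ** F @ E
num ** F @ E
num ** P ** F @ E
num ** num ** F @ E
num ** num ** P @ E
num ** num ** num @ E
num ** num ** num @ T
num ** num ** num @ F
num ** num ** num @ P
num ** num ** num @ num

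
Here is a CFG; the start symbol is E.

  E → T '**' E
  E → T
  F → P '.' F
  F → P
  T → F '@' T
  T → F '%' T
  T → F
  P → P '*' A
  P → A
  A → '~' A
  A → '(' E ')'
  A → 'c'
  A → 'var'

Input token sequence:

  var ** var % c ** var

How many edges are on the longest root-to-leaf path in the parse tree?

[E [T [F [P [A var]]]] ** [E [T [F [P [A var]]] % [T [F [P [A c]]]]] ** [E [T [F [P [A var]]]]]]]

7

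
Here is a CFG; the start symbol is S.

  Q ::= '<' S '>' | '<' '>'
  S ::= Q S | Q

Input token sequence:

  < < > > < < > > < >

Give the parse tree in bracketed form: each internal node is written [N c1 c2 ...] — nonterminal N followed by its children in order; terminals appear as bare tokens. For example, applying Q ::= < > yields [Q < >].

[S [Q < [S [Q < >]] >] [S [Q < [S [Q < >]] >] [S [Q < >]]]]

S
Q S
< S > S
< Q > S
< < > > S
< < > > Q S
< < > > < S > S
< < > > < Q > S
< < > > < < > > S
< < > > < < > > Q
< < > > < < > > < >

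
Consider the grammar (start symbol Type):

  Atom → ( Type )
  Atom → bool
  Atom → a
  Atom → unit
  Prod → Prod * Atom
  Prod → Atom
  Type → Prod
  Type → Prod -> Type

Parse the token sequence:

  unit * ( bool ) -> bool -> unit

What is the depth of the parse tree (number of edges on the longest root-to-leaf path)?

[Type [Prod [Prod [Atom unit]] * [Atom ( [Type [Prod [Atom bool]]] )]] -> [Type [Prod [Atom bool]] -> [Type [Prod [Atom unit]]]]]

6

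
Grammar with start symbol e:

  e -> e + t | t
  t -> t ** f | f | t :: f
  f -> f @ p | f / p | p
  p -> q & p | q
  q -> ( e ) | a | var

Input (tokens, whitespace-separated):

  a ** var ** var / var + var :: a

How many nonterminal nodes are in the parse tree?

[e [e [t [t [t [f [p [q a]]]] ** [f [p [q var]]]] ** [f [f [p [q var]]] / [p [q var]]]]] + [t [t [f [p [q var]]]] :: [f [p [q a]]]]]

25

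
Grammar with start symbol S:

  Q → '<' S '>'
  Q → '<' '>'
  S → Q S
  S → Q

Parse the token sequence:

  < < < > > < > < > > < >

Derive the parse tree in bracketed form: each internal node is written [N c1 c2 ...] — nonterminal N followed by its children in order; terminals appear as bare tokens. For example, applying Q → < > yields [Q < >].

[S [Q < [S [Q < [S [Q < >]] >] [S [Q < >] [S [Q < >]]]] >] [S [Q < >]]]

S
Q S
< S > S
< Q S > S
< < S > S > S
< < Q > S > S
< < < > > S > S
< < < > > Q S > S
< < < > > < > S > S
< < < > > < > Q > S
< < < > > < > < > > S
< < < > > < > < > > Q
< < < > > < > < > > < >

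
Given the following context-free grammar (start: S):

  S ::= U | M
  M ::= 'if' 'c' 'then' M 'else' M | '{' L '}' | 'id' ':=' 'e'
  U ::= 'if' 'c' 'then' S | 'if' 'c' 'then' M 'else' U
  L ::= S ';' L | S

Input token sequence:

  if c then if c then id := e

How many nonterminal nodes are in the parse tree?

[S [U if c then [S [U if c then [S [M id := e]]]]]]

6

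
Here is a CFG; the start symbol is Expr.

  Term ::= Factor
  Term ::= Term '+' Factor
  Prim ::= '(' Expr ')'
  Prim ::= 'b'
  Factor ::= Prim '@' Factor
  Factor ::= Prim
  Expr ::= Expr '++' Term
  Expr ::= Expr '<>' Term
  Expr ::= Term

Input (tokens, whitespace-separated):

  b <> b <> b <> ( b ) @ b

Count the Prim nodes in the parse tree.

[Expr [Expr [Expr [Expr [Term [Factor [Prim b]]]] <> [Term [Factor [Prim b]]]] <> [Term [Factor [Prim b]]]] <> [Term [Factor [Prim ( [Expr [Term [Factor [Prim b]]]] )] @ [Factor [Prim b]]]]]

6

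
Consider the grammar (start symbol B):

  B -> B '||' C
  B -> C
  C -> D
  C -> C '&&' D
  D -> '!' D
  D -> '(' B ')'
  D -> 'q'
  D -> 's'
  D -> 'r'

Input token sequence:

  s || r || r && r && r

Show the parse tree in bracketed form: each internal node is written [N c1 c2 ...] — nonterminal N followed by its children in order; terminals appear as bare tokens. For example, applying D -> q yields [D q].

B
B || C
B || C || C
C || C || C
D || C || C
s || C || C
s || D || C
s || r || C
s || r || C && D
s || r || C && D && D
s || r || D && D && D
s || r || r && D && D
s || r || r && r && D
s || r || r && r && r

[B [B [B [C [D s]]] || [C [D r]]] || [C [C [C [D r]] && [D r]] && [D r]]]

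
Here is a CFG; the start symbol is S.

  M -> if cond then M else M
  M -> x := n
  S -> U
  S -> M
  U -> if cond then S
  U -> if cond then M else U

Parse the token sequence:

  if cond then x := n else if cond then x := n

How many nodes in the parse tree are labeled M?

[S [U if cond then [M x := n] else [U if cond then [S [M x := n]]]]]

2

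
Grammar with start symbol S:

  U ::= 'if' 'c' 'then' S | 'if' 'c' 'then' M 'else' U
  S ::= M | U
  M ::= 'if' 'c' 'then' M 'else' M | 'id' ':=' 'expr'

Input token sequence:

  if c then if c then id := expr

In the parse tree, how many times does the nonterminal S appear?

3

[S [U if c then [S [U if c then [S [M id := expr]]]]]]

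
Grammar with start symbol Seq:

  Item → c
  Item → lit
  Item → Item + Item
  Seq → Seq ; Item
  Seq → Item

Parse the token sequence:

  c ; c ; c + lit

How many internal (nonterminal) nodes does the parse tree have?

8

[Seq [Seq [Seq [Item c]] ; [Item c]] ; [Item [Item c] + [Item lit]]]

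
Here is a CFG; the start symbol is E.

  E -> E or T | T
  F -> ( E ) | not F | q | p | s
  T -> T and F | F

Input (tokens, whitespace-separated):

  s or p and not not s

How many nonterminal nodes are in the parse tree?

10

[E [E [T [F s]]] or [T [T [F p]] and [F not [F not [F s]]]]]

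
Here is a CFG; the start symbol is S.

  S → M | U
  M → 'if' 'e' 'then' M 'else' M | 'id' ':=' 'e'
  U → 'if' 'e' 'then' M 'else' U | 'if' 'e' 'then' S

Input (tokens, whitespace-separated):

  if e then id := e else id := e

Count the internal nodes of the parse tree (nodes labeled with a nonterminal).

[S [M if e then [M id := e] else [M id := e]]]

4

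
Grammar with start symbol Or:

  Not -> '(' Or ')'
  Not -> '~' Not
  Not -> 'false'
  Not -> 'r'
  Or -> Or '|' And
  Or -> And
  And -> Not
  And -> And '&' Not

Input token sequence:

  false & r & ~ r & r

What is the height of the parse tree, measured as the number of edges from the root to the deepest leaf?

[Or [And [And [And [And [Not false]] & [Not r]] & [Not ~ [Not r]]] & [Not r]]]

6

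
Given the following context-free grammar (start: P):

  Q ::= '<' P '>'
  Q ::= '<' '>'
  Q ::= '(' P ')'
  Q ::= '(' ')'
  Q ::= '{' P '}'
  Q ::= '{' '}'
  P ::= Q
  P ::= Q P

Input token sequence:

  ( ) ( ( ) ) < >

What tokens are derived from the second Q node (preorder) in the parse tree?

( ( ) )

[P [Q ( )] [P [Q ( [P [Q ( )]] )] [P [Q < >]]]]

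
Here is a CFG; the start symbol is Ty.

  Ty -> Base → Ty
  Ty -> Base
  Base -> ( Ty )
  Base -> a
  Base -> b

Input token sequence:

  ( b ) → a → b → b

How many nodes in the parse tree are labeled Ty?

5

[Ty [Base ( [Ty [Base b]] )] → [Ty [Base a] → [Ty [Base b] → [Ty [Base b]]]]]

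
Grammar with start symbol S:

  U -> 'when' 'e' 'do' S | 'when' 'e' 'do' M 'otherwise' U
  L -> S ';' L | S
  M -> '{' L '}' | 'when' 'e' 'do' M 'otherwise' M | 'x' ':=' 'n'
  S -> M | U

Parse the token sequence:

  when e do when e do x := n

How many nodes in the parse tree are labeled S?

3

[S [U when e do [S [U when e do [S [M x := n]]]]]]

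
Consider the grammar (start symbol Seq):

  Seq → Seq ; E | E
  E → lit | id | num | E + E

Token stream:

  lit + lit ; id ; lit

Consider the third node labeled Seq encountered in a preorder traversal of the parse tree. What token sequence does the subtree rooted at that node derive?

lit + lit

[Seq [Seq [Seq [E [E lit] + [E lit]]] ; [E id]] ; [E lit]]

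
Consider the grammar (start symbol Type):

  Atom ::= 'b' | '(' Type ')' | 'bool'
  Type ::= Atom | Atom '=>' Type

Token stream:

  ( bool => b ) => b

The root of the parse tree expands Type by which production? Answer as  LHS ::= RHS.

Type ::= Atom '=>' Type

[Type [Atom ( [Type [Atom bool] => [Type [Atom b]]] )] => [Type [Atom b]]]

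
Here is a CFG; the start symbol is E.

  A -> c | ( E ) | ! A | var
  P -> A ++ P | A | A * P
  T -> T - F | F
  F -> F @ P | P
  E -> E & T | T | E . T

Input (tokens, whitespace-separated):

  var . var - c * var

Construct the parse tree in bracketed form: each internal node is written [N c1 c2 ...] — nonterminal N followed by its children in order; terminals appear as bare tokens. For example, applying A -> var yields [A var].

[E [E [T [F [P [A var]]]]] . [T [T [F [P [A var]]]] - [F [P [A c] * [P [A var]]]]]]

E
E . T
T . T
F . T
P . T
A . T
var . T
var . T - F
var . F - F
var . P - F
var . A - F
var . var - F
var . var - P
var . var - A * P
var . var - c * P
var . var - c * A
var . var - c * var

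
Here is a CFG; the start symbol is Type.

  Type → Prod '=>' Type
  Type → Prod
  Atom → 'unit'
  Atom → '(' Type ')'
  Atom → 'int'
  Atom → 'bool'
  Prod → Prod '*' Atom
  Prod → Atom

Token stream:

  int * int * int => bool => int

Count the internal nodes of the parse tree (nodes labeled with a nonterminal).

13

[Type [Prod [Prod [Prod [Atom int]] * [Atom int]] * [Atom int]] => [Type [Prod [Atom bool]] => [Type [Prod [Atom int]]]]]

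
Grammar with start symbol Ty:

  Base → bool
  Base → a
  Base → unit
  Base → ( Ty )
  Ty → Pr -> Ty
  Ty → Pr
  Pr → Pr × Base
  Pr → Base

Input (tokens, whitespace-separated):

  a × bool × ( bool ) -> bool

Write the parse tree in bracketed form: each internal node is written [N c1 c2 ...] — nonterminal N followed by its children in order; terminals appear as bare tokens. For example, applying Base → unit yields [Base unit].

[Ty [Pr [Pr [Pr [Base a]] × [Base bool]] × [Base ( [Ty [Pr [Base bool]]] )]] -> [Ty [Pr [Base bool]]]]

Ty
Pr -> Ty
Pr × Base -> Ty
Pr × Base × Base -> Ty
Base × Base × Base -> Ty
a × Base × Base -> Ty
a × bool × Base -> Ty
a × bool × ( Ty ) -> Ty
a × bool × ( Pr ) -> Ty
a × bool × ( Base ) -> Ty
a × bool × ( bool ) -> Ty
a × bool × ( bool ) -> Pr
a × bool × ( bool ) -> Base
a × bool × ( bool ) -> bool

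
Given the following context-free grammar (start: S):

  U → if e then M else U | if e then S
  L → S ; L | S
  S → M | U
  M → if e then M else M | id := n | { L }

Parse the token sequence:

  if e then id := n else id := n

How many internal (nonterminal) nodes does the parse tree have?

[S [M if e then [M id := n] else [M id := n]]]

4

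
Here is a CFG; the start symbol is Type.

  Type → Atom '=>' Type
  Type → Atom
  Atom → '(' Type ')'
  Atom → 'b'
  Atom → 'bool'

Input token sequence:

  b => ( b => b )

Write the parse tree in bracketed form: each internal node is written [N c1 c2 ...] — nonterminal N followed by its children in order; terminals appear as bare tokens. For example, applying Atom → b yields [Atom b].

Type
Atom => Type
b => Type
b => Atom
b => ( Type )
b => ( Atom => Type )
b => ( b => Type )
b => ( b => Atom )
b => ( b => b )

[Type [Atom b] => [Type [Atom ( [Type [Atom b] => [Type [Atom b]]] )]]]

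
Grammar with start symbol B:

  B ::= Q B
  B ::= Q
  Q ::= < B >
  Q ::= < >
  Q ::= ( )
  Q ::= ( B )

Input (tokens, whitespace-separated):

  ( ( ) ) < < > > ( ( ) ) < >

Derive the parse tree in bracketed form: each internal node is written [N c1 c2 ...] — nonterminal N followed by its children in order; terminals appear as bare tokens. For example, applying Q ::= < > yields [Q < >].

B
Q B
( B ) B
( Q ) B
( ( ) ) B
( ( ) ) Q B
( ( ) ) < B > B
( ( ) ) < Q > B
( ( ) ) < < > > B
( ( ) ) < < > > Q B
( ( ) ) < < > > ( B ) B
( ( ) ) < < > > ( Q ) B
( ( ) ) < < > > ( ( ) ) B
( ( ) ) < < > > ( ( ) ) Q
( ( ) ) < < > > ( ( ) ) < >

[B [Q ( [B [Q ( )]] )] [B [Q < [B [Q < >]] >] [B [Q ( [B [Q ( )]] )] [B [Q < >]]]]]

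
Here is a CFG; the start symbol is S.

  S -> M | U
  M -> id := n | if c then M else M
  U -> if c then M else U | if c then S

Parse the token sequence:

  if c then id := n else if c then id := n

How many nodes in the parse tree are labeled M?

2

[S [U if c then [M id := n] else [U if c then [S [M id := n]]]]]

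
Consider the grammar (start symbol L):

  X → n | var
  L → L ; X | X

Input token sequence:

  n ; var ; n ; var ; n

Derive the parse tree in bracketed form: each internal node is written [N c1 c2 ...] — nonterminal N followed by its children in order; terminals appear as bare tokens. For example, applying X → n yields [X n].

[L [L [L [L [L [X n]] ; [X var]] ; [X n]] ; [X var]] ; [X n]]

L
L ; X
L ; X ; X
L ; X ; X ; X
L ; X ; X ; X ; X
X ; X ; X ; X ; X
n ; X ; X ; X ; X
n ; var ; X ; X ; X
n ; var ; n ; X ; X
n ; var ; n ; var ; X
n ; var ; n ; var ; n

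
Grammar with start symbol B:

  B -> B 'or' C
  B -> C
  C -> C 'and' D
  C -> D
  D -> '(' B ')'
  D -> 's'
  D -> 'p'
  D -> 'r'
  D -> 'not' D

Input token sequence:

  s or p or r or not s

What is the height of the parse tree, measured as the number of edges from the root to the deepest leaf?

[B [B [B [B [C [D s]]] or [C [D p]]] or [C [D r]]] or [C [D not [D s]]]]

6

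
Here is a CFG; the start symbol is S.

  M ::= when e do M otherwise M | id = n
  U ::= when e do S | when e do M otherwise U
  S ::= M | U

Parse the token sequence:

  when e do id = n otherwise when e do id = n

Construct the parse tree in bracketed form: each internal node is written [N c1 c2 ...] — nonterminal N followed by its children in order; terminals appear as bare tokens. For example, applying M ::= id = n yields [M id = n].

[S [U when e do [M id = n] otherwise [U when e do [S [M id = n]]]]]

S
U
when e do M otherwise U
when e do id = n otherwise U
when e do id = n otherwise when e do S
when e do id = n otherwise when e do M
when e do id = n otherwise when e do id = n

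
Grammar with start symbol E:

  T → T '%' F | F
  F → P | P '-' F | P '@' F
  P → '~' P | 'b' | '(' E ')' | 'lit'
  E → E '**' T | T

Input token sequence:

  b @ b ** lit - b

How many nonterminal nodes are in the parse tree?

12

[E [E [T [F [P b] @ [F [P b]]]]] ** [T [F [P lit] - [F [P b]]]]]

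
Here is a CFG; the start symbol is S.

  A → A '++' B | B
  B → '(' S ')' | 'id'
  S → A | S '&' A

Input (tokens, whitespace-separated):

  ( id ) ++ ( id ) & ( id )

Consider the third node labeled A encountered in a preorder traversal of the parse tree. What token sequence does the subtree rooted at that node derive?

[S [S [A [A [B ( [S [A [B id]]] )]] ++ [B ( [S [A [B id]]] )]]] & [A [B ( [S [A [B id]]] )]]]

id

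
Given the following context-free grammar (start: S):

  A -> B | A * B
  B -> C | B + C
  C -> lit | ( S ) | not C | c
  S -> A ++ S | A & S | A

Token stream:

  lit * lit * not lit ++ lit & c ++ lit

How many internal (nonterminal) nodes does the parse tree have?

[S [A [A [A [B [C lit]]] * [B [C lit]]] * [B [C not [C lit]]]] ++ [S [A [B [C lit]]] & [S [A [B [C c]]] ++ [S [A [B [C lit]]]]]]]

23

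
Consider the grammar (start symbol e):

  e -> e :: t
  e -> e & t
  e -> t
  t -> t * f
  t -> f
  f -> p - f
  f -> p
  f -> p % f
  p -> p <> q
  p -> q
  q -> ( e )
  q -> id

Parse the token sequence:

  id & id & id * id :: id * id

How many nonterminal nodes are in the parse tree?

28

[e [e [e [e [t [f [p [q id]]]]] & [t [f [p [q id]]]]] & [t [t [f [p [q id]]]] * [f [p [q id]]]]] :: [t [t [f [p [q id]]]] * [f [p [q id]]]]]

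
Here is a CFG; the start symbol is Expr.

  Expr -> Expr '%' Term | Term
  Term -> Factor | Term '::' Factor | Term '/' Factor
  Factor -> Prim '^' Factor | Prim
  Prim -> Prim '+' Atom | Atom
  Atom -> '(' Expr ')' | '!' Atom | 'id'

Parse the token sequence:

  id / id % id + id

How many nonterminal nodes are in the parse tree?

16

[Expr [Expr [Term [Term [Factor [Prim [Atom id]]]] / [Factor [Prim [Atom id]]]]] % [Term [Factor [Prim [Prim [Atom id]] + [Atom id]]]]]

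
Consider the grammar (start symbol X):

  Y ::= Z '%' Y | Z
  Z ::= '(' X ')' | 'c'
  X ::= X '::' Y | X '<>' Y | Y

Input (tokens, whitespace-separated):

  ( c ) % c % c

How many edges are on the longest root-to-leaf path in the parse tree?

[X [Y [Z ( [X [Y [Z c]]] )] % [Y [Z c] % [Y [Z c]]]]]

6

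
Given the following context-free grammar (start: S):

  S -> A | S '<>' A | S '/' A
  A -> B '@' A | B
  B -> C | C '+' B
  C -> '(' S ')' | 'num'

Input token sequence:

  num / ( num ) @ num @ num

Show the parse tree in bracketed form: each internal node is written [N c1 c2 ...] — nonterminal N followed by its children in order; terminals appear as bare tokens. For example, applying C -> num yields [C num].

[S [S [A [B [C num]]]] / [A [B [C ( [S [A [B [C num]]]] )]] @ [A [B [C num]] @ [A [B [C num]]]]]]

S
S / A
A / A
B / A
C / A
num / A
num / B @ A
num / C @ A
num / ( S ) @ A
num / ( A ) @ A
num / ( B ) @ A
num / ( C ) @ A
num / ( num ) @ A
num / ( num ) @ B @ A
num / ( num ) @ C @ A
num / ( num ) @ num @ A
num / ( num ) @ num @ B
num / ( num ) @ num @ C
num / ( num ) @ num @ num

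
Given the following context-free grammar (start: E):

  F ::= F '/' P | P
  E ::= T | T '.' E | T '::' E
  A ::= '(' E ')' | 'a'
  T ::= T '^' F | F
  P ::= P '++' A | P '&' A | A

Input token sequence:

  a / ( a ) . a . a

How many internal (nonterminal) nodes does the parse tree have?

[E [T [F [F [P [A a]]] / [P [A ( [E [T [F [P [A a]]]]] )]]]] . [E [T [F [P [A a]]]] . [E [T [F [P [A a]]]]]]]

23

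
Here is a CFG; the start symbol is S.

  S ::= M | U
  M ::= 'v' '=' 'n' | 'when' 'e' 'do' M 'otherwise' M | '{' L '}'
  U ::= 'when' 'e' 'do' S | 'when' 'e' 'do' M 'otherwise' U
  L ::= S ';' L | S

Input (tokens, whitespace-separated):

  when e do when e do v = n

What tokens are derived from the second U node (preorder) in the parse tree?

when e do v = n

[S [U when e do [S [U when e do [S [M v = n]]]]]]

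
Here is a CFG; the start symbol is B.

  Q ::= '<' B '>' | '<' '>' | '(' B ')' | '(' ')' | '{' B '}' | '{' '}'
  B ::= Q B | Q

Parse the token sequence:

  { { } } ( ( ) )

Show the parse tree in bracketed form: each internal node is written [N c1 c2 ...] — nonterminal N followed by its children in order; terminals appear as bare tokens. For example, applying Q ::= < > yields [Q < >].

B
Q B
{ B } B
{ Q } B
{ { } } B
{ { } } Q
{ { } } ( B )
{ { } } ( Q )
{ { } } ( ( ) )

[B [Q { [B [Q { }]] }] [B [Q ( [B [Q ( )]] )]]]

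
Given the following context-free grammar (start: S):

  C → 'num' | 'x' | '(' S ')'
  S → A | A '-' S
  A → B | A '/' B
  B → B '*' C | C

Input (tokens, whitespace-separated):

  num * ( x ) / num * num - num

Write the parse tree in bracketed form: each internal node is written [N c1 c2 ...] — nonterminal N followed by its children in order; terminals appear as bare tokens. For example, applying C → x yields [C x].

[S [A [A [B [B [C num]] * [C ( [S [A [B [C x]]]] )]]] / [B [B [C num]] * [C num]]] - [S [A [B [C num]]]]]

S
A - S
A / B - S
B / B - S
B * C / B - S
C * C / B - S
num * C / B - S
num * ( S ) / B - S
num * ( A ) / B - S
num * ( B ) / B - S
num * ( C ) / B - S
num * ( x ) / B - S
num * ( x ) / B * C - S
num * ( x ) / C * C - S
num * ( x ) / num * C - S
num * ( x ) / num * num - S
num * ( x ) / num * num - A
num * ( x ) / num * num - B
num * ( x ) / num * num - C
num * ( x ) / num * num - num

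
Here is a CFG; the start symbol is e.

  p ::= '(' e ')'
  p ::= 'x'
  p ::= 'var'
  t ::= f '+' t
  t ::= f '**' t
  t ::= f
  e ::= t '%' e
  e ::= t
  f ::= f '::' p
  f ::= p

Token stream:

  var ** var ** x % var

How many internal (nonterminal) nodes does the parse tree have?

[e [t [f [p var]] ** [t [f [p var]] ** [t [f [p x]]]]] % [e [t [f [p var]]]]]

14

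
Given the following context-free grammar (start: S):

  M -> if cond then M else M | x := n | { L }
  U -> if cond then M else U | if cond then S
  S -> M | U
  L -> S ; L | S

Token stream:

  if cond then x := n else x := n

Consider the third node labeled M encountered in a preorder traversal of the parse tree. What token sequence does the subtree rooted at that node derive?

x := n

[S [M if cond then [M x := n] else [M x := n]]]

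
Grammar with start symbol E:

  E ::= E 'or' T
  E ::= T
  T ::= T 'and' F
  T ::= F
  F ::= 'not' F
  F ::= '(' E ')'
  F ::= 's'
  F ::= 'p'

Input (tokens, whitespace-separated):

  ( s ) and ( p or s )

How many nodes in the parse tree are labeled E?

[E [T [T [F ( [E [T [F s]]] )]] and [F ( [E [E [T [F p]]] or [T [F s]]] )]]]

4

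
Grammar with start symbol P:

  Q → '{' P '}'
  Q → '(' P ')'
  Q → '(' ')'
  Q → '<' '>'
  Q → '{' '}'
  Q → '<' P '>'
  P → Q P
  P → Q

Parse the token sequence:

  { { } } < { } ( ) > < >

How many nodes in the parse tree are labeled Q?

[P [Q { [P [Q { }]] }] [P [Q < [P [Q { }] [P [Q ( )]]] >] [P [Q < >]]]]

6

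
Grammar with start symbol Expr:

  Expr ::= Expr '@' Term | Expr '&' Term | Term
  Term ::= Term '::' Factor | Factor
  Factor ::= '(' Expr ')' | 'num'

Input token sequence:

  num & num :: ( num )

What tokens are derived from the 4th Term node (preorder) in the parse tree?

num

[Expr [Expr [Term [Factor num]]] & [Term [Term [Factor num]] :: [Factor ( [Expr [Term [Factor num]]] )]]]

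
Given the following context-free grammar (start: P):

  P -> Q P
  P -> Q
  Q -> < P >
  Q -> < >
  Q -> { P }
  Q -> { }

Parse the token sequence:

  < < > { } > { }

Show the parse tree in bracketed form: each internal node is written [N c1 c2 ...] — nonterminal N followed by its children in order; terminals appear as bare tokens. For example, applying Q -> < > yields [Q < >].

[P [Q < [P [Q < >] [P [Q { }]]] >] [P [Q { }]]]

P
Q P
< P > P
< Q P > P
< < > P > P
< < > Q > P
< < > { } > P
< < > { } > Q
< < > { } > { }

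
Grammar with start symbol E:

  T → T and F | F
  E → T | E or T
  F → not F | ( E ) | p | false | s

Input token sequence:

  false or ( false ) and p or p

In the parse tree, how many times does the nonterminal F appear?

5

[E [E [E [T [F false]]] or [T [T [F ( [E [T [F false]]] )]] and [F p]]] or [T [F p]]]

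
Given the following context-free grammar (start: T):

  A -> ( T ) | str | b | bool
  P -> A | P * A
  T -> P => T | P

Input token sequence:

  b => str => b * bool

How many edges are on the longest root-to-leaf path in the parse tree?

6

[T [P [A b]] => [T [P [A str]] => [T [P [P [A b]] * [A bool]]]]]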